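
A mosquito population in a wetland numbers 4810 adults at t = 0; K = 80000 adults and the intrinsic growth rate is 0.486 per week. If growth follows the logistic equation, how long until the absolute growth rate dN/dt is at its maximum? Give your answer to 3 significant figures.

Logistic growth is fastest at N = K/2 = 40000.
A = (K − N₀)/N₀ = 15.632. Set K/(1 + A·e^(−rt)) = K/2 → A·e^(−rt) = 1.
e^(−0.486t) = 1/15.632 = 0.0639713, so t = ln(15.632)/0.486 = 2.7493/0.486 = 5.657.

5.66 weeks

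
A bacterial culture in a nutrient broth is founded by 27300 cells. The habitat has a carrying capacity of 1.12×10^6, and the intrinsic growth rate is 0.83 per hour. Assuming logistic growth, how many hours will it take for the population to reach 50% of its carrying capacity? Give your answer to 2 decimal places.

4.45 hours

A = (K − N₀)/N₀ = (1.12×10^6 − 27300)/27300 = 40.026.
Solve 1.12×10^6/(1 + 40.026·e^(−0.83t)) = 560000: 1 + 40.026·e^(−0.83t) = 2, so e^(−0.83t) = 0.024984.
−0.83·t = ln(0.024984) = -3.6895, so t = 3.6895/0.83 = 4.4452.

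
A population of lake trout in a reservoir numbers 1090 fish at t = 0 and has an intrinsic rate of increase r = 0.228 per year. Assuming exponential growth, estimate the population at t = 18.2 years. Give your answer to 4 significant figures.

69120 fish

N(t) = N₀·e^(rt) = 1090 × e^(0.228×18.2) = 1090 × e^4.15.
e^4.15 ≈ 63.409, so N ≈ 1090 × 63.409 = 69115.4.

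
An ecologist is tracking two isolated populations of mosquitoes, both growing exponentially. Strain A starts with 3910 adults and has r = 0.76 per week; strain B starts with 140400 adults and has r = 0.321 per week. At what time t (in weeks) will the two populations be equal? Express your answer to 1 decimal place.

8.2 weeks

Set 3910·e^(0.76t) = 140400·e^(0.321t).
e^((0.76 − 0.321)t) = 140400/3910 → e^(0.439·t) = 35.908.
0.439·t = ln(35.908) = 3.581, so t = 3.581/0.439 = 8.1571.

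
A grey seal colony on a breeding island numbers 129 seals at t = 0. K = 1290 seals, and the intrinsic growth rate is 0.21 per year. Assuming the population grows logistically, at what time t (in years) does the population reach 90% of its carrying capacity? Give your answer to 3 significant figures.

A = (K − N₀)/N₀ = (1290 − 129)/129 = 9.
Solve 1290/(1 + 9·e^(−0.21t)) = 1161: 1 + 9·e^(−0.21t) = 1.1111, so e^(−0.21t) = 0.0123457.
−0.21·t = ln(0.0123457) = -4.3944, so t = 4.3944/0.21 = 20.926.

20.9 years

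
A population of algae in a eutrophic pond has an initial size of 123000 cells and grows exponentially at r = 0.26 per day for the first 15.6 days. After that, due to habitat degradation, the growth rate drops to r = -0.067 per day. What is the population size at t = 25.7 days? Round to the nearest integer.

Phase 1: N(15.6) = 123000·e^(0.26×15.6) = 123000·e^4.056 = 7.102374×10^6.
Phase 2 runs for 25.7 − 15.6 = 10.1 days at r = -0.067.
N(25.7) = 7.102374×10^6·e^(-0.067×10.1) = 7.102374×10^6·e^-0.6767 = 3.610077×10^6.

3610077 cells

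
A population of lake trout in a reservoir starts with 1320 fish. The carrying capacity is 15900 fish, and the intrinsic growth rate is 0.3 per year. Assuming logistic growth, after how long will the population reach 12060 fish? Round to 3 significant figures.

11.8 years

A = (K − N₀)/N₀ = (15900 − 1320)/1320 = 11.045.
Solve 15900/(1 + 11.045·e^(−0.3t)) = 12060: 1 + 11.045·e^(−0.3t) = 1.3184, so e^(−0.3t) = 0.0288271.
−0.3·t = ln(0.0288271) = -3.5464, so t = 3.5464/0.3 = 11.821.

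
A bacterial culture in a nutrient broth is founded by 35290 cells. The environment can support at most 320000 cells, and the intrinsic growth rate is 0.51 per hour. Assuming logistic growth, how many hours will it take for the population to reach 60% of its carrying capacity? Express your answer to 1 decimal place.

A = (K − N₀)/N₀ = (320000 − 35290)/35290 = 8.0677.
Solve 320000/(1 + 8.0677·e^(−0.51t)) = 192000: 1 + 8.0677·e^(−0.51t) = 1.6667, so e^(−0.51t) = 0.0826338.
−0.51·t = ln(0.0826338) = -2.4933, so t = 2.4933/0.51 = 4.8889.

4.9 hours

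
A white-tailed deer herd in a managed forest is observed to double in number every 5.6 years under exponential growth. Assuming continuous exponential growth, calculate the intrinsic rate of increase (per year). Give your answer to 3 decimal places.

0.124 per year

r = ln(2)/t_d = 0.6931/5.6 = 0.12378.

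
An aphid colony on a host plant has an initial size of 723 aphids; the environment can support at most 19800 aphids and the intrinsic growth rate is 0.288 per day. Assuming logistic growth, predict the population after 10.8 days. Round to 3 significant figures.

9100 aphids

A = (K − N₀)/N₀ = (19800 − 723)/723 = 26.386.
N(t) = K/(1 + A·e^(−rt)) = 19800/(1 + 26.386×e^(−0.288×10.8)).
e^(−3.11) = 0.044583; denominator = 1 + 26.386×0.044583 = 2.1764.
N = 19800/2.1764 = 9097.74.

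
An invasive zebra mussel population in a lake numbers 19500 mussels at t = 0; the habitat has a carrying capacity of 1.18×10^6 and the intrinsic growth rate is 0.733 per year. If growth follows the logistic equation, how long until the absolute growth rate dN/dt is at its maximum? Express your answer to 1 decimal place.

5.6 years

Logistic growth is fastest at N = K/2 = 590000.
A = (K − N₀)/N₀ = 59.513. Set K/(1 + A·e^(−rt)) = K/2 → A·e^(−rt) = 1.
e^(−0.733t) = 1/59.513 = 0.0168031, so t = ln(59.513)/0.733 = 4.0862/0.733 = 5.5746.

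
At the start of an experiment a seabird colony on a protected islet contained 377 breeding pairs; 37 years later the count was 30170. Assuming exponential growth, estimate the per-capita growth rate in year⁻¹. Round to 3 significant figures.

0.118 per year

From N(t) = N₀·e^(rt): e^(r·37) = 30170/377 = 80.027.
r·37 = ln(80.027) = 4.3824, so r = 4.3824/37 = 0.11844.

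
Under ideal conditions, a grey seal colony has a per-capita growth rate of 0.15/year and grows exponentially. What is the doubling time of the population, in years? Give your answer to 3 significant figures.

Doubling time t_d = ln(2)/r = 0.6931/0.15 = 4.621.

4.62 years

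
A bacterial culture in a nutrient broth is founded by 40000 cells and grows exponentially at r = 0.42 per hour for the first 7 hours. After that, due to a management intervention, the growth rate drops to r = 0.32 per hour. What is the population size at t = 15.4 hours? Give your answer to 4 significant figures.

11120000 cells

Phase 1: N(7) = 40000·e^(0.42×7) = 40000·e^2.94 = 756634.
Phase 2 runs for 15.4 − 7 = 8.4 hours at r = 0.32.
N(15.4) = 756634·e^(0.32×8.4) = 756634·e^2.688 = 1.112421×10^7.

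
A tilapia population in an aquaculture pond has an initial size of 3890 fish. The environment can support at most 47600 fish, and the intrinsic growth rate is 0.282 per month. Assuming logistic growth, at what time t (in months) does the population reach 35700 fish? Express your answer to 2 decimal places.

A = (K − N₀)/N₀ = (47600 − 3890)/3890 = 11.237.
Solve 47600/(1 + 11.237·e^(−0.282t)) = 35700: 1 + 11.237·e^(−0.282t) = 1.3333, so e^(−0.282t) = 0.0296652.
−0.282·t = ln(0.0296652) = -3.5178, so t = 3.5178/0.282 = 12.474.

12.47 months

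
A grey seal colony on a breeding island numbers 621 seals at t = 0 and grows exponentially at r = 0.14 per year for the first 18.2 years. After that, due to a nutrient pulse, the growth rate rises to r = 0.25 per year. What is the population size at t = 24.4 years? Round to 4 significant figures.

37400 seals

Phase 1: N(18.2) = 621·e^(0.14×18.2) = 621·e^2.548 = 7937.32.
Phase 2 runs for 24.4 − 18.2 = 6.2 years at r = 0.25.
N(24.4) = 7937.32·e^(0.25×6.2) = 7937.32·e^1.55 = 37396.5.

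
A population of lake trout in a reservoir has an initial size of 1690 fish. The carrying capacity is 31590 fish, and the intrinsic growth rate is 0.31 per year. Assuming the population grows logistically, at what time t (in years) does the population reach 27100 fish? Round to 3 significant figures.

A = (K − N₀)/N₀ = (31590 − 1690)/1690 = 17.692.
Solve 31590/(1 + 17.692·e^(−0.31t)) = 27100: 1 + 17.692·e^(−0.31t) = 1.1657, so e^(−0.31t) = 0.00936467.
−0.31·t = ln(0.00936467) = -4.6708, so t = 4.6708/0.31 = 15.067.

15.1 years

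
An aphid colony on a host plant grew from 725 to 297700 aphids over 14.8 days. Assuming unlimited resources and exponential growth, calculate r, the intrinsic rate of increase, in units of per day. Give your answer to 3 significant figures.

0.407 per day

From N(t) = N₀·e^(rt): e^(r·14.8) = 297700/725 = 410.62.
r·14.8 = ln(410.62) = 6.0177, so r = 6.0177/14.8 = 0.4066.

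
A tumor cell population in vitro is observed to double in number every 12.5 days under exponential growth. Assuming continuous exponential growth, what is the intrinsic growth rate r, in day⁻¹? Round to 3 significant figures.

r = ln(2)/t_d = 0.6931/12.5 = 0.055452.

0.0555 per day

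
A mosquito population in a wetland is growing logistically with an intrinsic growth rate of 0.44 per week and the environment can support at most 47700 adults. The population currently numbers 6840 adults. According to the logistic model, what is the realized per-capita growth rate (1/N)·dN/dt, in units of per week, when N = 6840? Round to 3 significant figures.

(1/N)·dN/dt = r(1 − N/K) = 0.44 × (1 − 6840/47700).
= 0.44 × 0.8566 = 0.37691.

0.377 per week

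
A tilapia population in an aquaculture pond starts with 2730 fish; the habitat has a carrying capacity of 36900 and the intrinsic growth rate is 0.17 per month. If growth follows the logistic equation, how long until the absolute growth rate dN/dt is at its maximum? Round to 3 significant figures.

14.9 months

Logistic growth is fastest at N = K/2 = 18450.
A = (K − N₀)/N₀ = 12.516. Set K/(1 + A·e^(−rt)) = K/2 → A·e^(−rt) = 1.
e^(−0.17t) = 1/12.516 = 0.0798946, so t = ln(12.516)/0.17 = 2.527/0.17 = 14.865.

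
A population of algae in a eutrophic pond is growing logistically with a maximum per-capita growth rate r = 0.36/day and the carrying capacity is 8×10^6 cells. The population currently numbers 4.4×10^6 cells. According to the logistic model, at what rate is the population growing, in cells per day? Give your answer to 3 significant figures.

713000 cells per day

dN/dt = rN(1 − N/K) = 0.36 × 4.4×10^6 × (1 − 4.4×10^6/8×10^6).
1 − 4.4×10^6/8×10^6 = 0.45; dN/dt = 0.36 × 4.4×10^6 × 0.45 = 7.128×10^5.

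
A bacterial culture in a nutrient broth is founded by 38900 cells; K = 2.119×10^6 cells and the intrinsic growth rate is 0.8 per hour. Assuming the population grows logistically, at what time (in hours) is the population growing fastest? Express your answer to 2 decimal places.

4.97 hours

Logistic growth is fastest at N = K/2 = 1.0595×10^6.
A = (K − N₀)/N₀ = 53.473. Set K/(1 + A·e^(−rt)) = K/2 → A·e^(−rt) = 1.
e^(−0.8t) = 1/53.473 = 0.018701, so t = ln(53.473)/0.8 = 3.9792/0.8 = 4.974.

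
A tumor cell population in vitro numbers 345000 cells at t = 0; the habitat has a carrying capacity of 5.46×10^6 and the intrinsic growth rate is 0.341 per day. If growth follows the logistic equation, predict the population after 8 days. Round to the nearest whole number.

2773146 cells

A = (K − N₀)/N₀ = (5.46×10^6 − 345000)/345000 = 14.826.
N(t) = K/(1 + A·e^(−rt)) = 5.46×10^6/(1 + 14.826×e^(−0.341×8)).
e^(−2.728) = 0.06535; denominator = 1 + 14.826×0.06535 = 1.9689.
N = 5.46×10^6/1.9689 = 2.773146×10^6.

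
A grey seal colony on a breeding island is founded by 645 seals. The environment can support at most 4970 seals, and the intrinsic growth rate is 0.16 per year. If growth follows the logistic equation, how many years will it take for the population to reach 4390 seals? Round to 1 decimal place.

A = (K − N₀)/N₀ = (4970 − 645)/645 = 6.7054.
Solve 4970/(1 + 6.7054·e^(−0.16t)) = 4390: 1 + 6.7054·e^(−0.16t) = 1.1321, so e^(−0.16t) = 0.0197032.
−0.16·t = ln(0.0197032) = -3.927, so t = 3.927/0.16 = 24.544.

24.5 years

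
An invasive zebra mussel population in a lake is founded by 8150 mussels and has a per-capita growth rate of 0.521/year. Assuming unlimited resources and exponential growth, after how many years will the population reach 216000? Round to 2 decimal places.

6.29 years

Set N₀·e^(rt) = 216000: e^(0.521·t) = 216000/8150 = 26.503.
0.521·t = ln(26.503) = 3.2773, so t = 3.2773/0.521 = 6.2903.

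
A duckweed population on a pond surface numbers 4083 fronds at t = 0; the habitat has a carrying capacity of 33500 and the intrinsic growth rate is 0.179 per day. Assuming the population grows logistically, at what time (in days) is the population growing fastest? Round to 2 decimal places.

11.03 days

Logistic growth is fastest at N = K/2 = 16750.
A = (K − N₀)/N₀ = 7.2048. Set K/(1 + A·e^(−rt)) = K/2 → A·e^(−rt) = 1.
e^(−0.179t) = 1/7.2048 = 0.138797, so t = ln(7.2048)/0.179 = 1.9747/0.179 = 11.032.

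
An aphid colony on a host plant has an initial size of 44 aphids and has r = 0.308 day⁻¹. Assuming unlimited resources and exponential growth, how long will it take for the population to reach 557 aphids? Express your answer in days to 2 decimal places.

8.24 days

Set N₀·e^(rt) = 557: e^(0.308·t) = 557/44 = 12.659.
0.308·t = ln(12.659) = 2.5384, so t = 2.5384/0.308 = 8.2415.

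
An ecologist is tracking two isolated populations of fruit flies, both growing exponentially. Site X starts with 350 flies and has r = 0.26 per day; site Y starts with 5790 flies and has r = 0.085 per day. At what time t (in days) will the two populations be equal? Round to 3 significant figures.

Set 350·e^(0.26t) = 5790·e^(0.085t).
e^((0.26 − 0.085)t) = 5790/350 → e^(0.175·t) = 16.543.
0.175·t = ln(16.543) = 2.806, so t = 2.806/0.175 = 16.034.

16.0 days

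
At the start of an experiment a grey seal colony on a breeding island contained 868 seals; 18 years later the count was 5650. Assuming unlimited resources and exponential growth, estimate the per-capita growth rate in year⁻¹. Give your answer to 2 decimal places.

0.10 per year

From N(t) = N₀·e^(rt): e^(r·18) = 5650/868 = 6.5092.
r·18 = ln(6.5092) = 1.8732, so r = 1.8732/18 = 0.10407.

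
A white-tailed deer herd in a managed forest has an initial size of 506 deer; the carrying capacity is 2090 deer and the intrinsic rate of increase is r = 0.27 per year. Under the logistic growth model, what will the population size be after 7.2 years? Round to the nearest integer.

A = (K − N₀)/N₀ = (2090 − 506)/506 = 3.1304.
N(t) = K/(1 + A·e^(−rt)) = 2090/(1 + 3.1304×e^(−0.27×7.2)).
e^(−1.944) = 0.14313; denominator = 1 + 3.1304×0.14313 = 1.4481.
N = 2090/1.4481 = 1443.31.

1443 deer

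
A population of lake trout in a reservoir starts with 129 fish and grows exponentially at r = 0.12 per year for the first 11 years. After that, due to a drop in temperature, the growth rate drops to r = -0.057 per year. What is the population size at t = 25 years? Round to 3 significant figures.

Phase 1: N(11) = 129·e^(0.12×11) = 129·e^1.32 = 482.901.
Phase 2 runs for 25 − 11 = 14 years at r = -0.057.
N(25) = 482.901·e^(-0.057×14) = 482.901·e^-0.798 = 217.416.

217 fish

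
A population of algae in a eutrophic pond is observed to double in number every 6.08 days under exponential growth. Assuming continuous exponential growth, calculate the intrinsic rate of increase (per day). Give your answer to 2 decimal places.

0.11 per day

r = ln(2)/t_d = 0.6931/6.08 = 0.114.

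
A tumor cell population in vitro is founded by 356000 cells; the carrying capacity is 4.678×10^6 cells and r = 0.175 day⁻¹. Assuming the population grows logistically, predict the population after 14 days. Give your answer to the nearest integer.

2284578 cells

A = (K − N₀)/N₀ = (4.678×10^6 − 356000)/356000 = 12.14.
N(t) = K/(1 + A·e^(−rt)) = 4.678×10^6/(1 + 12.14×e^(−0.175×14)).
e^(−2.45) = 0.086294; denominator = 1 + 12.14×0.086294 = 2.0476.
N = 4.678×10^6/2.0476 = 2.284578×10^6.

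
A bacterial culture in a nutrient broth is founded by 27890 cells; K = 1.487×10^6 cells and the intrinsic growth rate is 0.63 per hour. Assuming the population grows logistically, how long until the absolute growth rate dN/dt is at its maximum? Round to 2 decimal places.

6.28 hours

Logistic growth is fastest at N = K/2 = 743500.
A = (K − N₀)/N₀ = 52.317. Set K/(1 + A·e^(−rt)) = K/2 → A·e^(−rt) = 1.
e^(−0.63t) = 1/52.317 = 0.0191144, so t = ln(52.317)/0.63 = 3.9573/0.63 = 6.2815.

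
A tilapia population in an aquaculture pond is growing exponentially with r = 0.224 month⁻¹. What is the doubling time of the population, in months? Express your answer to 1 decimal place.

Doubling time t_d = ln(2)/r = 0.6931/0.224 = 3.0944.

3.1 months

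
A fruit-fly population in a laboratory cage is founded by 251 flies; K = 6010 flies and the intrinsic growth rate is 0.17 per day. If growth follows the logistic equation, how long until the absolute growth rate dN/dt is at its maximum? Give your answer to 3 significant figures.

18.4 days

Logistic growth is fastest at N = K/2 = 3005.
A = (K − N₀)/N₀ = 22.944. Set K/(1 + A·e^(−rt)) = K/2 → A·e^(−rt) = 1.
e^(−0.17t) = 1/22.944 = 0.043584, so t = ln(22.944)/0.17 = 3.1331/0.17 = 18.43.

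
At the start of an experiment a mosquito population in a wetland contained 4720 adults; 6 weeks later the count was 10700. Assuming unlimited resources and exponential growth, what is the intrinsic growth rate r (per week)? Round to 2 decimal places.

From N(t) = N₀·e^(rt): e^(r·6) = 10700/4720 = 2.2669.
r·6 = ln(2.2669) = 0.81843, so r = 0.81843/6 = 0.13641.

0.14 per week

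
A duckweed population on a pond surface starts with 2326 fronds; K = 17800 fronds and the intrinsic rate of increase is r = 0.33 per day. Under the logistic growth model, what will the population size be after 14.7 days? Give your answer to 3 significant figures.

16900 fronds

A = (K − N₀)/N₀ = (17800 − 2326)/2326 = 6.6526.
N(t) = K/(1 + A·e^(−rt)) = 17800/(1 + 6.6526×e^(−0.33×14.7)).
e^(−4.851) = 0.0078206; denominator = 1 + 6.6526×0.0078206 = 1.052.
N = 17800/1.052 = 16919.7.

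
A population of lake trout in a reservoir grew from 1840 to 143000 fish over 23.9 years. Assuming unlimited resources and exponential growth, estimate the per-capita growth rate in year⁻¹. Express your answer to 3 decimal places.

From N(t) = N₀·e^(rt): e^(r·23.9) = 143000/1840 = 77.717.
r·23.9 = ln(77.717) = 4.3531, so r = 4.3531/23.9 = 0.18214.

0.182 per year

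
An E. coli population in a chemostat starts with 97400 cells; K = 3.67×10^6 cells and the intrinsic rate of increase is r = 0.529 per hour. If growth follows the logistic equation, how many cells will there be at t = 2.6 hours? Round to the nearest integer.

A = (K − N₀)/N₀ = (3.67×10^6 − 97400)/97400 = 36.68.
N(t) = K/(1 + A·e^(−rt)) = 3.67×10^6/(1 + 36.68×e^(−0.529×2.6)).
e^(−1.375) = 0.25274; denominator = 1 + 36.68×0.25274 = 10.27.
N = 3.67×10^6/10.27 = 357339.

357339 cells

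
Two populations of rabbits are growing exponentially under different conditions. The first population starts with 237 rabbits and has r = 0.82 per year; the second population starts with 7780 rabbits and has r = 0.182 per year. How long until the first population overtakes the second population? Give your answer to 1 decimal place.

5.5 years

Set 237·e^(0.82t) = 7780·e^(0.182t).
e^((0.82 − 0.182)t) = 7780/237 → e^(0.638·t) = 32.827.
0.638·t = ln(32.827) = 3.4913, so t = 3.4913/0.638 = 5.4722.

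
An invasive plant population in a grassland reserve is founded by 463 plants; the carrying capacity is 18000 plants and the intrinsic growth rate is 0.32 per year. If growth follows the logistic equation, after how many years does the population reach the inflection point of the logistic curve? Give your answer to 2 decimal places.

11.36 years

Logistic growth is fastest at N = K/2 = 9000.
A = (K − N₀)/N₀ = 37.877. Set K/(1 + A·e^(−rt)) = K/2 → A·e^(−rt) = 1.
e^(−0.32t) = 1/37.877 = 0.0264013, so t = ln(37.877)/0.32 = 3.6343/0.32 = 11.357.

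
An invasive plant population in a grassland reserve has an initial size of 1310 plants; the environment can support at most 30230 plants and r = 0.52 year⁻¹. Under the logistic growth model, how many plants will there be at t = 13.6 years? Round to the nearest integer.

A = (K − N₀)/N₀ = (30230 − 1310)/1310 = 22.076.
N(t) = K/(1 + A·e^(−rt)) = 30230/(1 + 22.076×e^(−0.52×13.6)).
e^(−7.072) = 0.00084853; denominator = 1 + 22.076×0.00084853 = 1.0187.
N = 30230/1.0187 = 29674.1.

29674 plants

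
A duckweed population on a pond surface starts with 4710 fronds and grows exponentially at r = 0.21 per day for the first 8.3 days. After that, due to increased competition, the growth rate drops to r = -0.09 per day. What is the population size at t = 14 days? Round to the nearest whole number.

16114 fronds

Phase 1: N(8.3) = 4710·e^(0.21×8.3) = 4710·e^1.743 = 26915.1.
Phase 2 runs for 14 − 8.3 = 5.7 days at r = -0.09.
N(14) = 26915.1·e^(-0.09×5.7) = 26915.1·e^-0.513 = 16114.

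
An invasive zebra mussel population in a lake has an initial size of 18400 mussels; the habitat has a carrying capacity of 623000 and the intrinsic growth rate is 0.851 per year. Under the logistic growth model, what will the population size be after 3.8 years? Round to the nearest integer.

A = (K − N₀)/N₀ = (623000 − 18400)/18400 = 32.859.
N(t) = K/(1 + A·e^(−rt)) = 623000/(1 + 32.859×e^(−0.851×3.8)).
e^(−3.234) = 0.039407; denominator = 1 + 32.859×0.039407 = 2.2949.
N = 623000/2.2949 = 271474.

271474 mussels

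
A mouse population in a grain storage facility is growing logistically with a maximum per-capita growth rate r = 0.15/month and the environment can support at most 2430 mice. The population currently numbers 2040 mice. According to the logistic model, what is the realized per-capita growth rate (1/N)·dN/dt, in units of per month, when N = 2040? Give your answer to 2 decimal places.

0.02 per month

(1/N)·dN/dt = r(1 − N/K) = 0.15 × (1 − 2040/2430).
= 0.15 × 0.16049 = 0.024074.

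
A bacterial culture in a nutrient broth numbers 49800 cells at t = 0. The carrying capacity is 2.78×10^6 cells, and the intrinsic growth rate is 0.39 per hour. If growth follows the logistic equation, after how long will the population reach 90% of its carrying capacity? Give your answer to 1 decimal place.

A = (K − N₀)/N₀ = (2.78×10^6 − 49800)/49800 = 54.823.
Solve 2.78×10^6/(1 + 54.823·e^(−0.39t)) = 2.502×10^6: 1 + 54.823·e^(−0.39t) = 1.1111, so e^(−0.39t) = 0.00202671.
−0.39·t = ln(0.00202671) = -6.2013, so t = 6.2013/0.39 = 15.901.

15.9 hours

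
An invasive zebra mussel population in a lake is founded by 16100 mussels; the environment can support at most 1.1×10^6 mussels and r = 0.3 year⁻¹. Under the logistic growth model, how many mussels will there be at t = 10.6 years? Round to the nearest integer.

289499 mussels

A = (K − N₀)/N₀ = (1.1×10^6 − 16100)/16100 = 67.323.
N(t) = K/(1 + A·e^(−rt)) = 1.1×10^6/(1 + 67.323×e^(−0.3×10.6)).
e^(−3.18) = 0.041586; denominator = 1 + 67.323×0.041586 = 3.7997.
N = 1.1×10^6/3.7997 = 289499.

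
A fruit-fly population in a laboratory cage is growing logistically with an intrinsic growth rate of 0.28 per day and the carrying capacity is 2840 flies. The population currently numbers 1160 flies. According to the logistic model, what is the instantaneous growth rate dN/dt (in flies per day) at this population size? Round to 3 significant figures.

dN/dt = rN(1 − N/K) = 0.28 × 1160 × (1 − 1160/2840).
1 − 1160/2840 = 0.59155; dN/dt = 0.28 × 1160 × 0.59155 = 192.14.

192 flies per day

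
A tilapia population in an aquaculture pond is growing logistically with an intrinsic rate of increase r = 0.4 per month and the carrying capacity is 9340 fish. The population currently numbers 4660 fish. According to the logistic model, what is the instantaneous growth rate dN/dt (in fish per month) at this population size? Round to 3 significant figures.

dN/dt = rN(1 − N/K) = 0.4 × 4660 × (1 − 4660/9340).
1 − 4660/9340 = 0.50107; dN/dt = 0.4 × 4660 × 0.50107 = 934.

934 fish per month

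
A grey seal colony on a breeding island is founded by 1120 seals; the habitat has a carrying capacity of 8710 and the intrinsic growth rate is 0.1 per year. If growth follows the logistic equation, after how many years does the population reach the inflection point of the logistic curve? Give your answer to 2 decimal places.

Logistic growth is fastest at N = K/2 = 4355.
A = (K − N₀)/N₀ = 6.7768. Set K/(1 + A·e^(−rt)) = K/2 → A·e^(−rt) = 1.
e^(−0.1t) = 1/6.7768 = 0.147563, so t = ln(6.7768)/0.1 = 1.9135/0.1 = 19.135.

19.14 years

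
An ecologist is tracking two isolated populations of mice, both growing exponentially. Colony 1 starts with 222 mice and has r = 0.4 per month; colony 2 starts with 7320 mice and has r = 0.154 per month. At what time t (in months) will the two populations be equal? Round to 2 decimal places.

14.21 months

Set 222·e^(0.4t) = 7320·e^(0.154t).
e^((0.4 − 0.154)t) = 7320/222 → e^(0.246·t) = 32.973.
0.246·t = ln(32.973) = 3.4957, so t = 3.4957/0.246 = 14.21.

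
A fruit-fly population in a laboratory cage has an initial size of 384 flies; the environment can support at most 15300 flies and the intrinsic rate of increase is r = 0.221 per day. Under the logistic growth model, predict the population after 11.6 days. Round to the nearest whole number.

A = (K − N₀)/N₀ = (15300 − 384)/384 = 38.844.
N(t) = K/(1 + A·e^(−rt)) = 15300/(1 + 38.844×e^(−0.221×11.6)).
e^(−2.564) = 0.077027; denominator = 1 + 38.844×0.077027 = 3.992.
N = 15300/3.992 = 3832.65.

3833 flies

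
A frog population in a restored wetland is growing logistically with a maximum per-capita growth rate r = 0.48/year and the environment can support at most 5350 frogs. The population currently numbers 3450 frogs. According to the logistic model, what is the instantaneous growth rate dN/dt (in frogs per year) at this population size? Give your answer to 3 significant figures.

588 frogs per year

dN/dt = rN(1 − N/K) = 0.48 × 3450 × (1 − 3450/5350).
1 − 3450/5350 = 0.35514; dN/dt = 0.48 × 3450 × 0.35514 = 588.11.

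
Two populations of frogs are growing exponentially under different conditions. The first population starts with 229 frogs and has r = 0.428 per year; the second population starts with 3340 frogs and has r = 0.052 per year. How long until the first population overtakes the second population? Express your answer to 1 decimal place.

Set 229·e^(0.428t) = 3340·e^(0.052t).
e^((0.428 − 0.052)t) = 3340/229 → e^(0.376·t) = 14.585.
0.376·t = ln(14.585) = 2.68, so t = 2.68/0.376 = 7.1277.

7.1 years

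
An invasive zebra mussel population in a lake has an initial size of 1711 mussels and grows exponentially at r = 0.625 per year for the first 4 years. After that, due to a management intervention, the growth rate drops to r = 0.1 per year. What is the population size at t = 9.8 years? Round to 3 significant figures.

Phase 1: N(4) = 1711·e^(0.625×4) = 1711·e^2.5 = 20844.2.
Phase 2 runs for 9.8 − 4 = 5.8 years at r = 0.1.
N(9.8) = 20844.2·e^(0.1×5.8) = 20844.2·e^0.58 = 37228.6.

37200 mussels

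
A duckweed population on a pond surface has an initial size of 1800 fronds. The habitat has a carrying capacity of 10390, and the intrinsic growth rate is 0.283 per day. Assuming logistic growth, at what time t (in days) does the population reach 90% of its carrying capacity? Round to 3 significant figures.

13.3 days

A = (K − N₀)/N₀ = (10390 − 1800)/1800 = 4.7722.
Solve 10390/(1 + 4.7722·e^(−0.283t)) = 9351: 1 + 4.7722·e^(−0.283t) = 1.1111, so e^(−0.283t) = 0.0232829.
−0.283·t = ln(0.0232829) = -3.76, so t = 3.76/0.283 = 13.286.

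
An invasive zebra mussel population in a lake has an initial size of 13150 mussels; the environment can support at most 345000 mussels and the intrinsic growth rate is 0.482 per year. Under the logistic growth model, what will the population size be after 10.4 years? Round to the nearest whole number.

A = (K − N₀)/N₀ = (345000 − 13150)/13150 = 25.236.
N(t) = K/(1 + A·e^(−rt)) = 345000/(1 + 25.236×e^(−0.482×10.4)).
e^(−5.013) = 0.0066523; denominator = 1 + 25.236×0.0066523 = 1.1679.
N = 345000/1.1679 = 295408.

295408 mussels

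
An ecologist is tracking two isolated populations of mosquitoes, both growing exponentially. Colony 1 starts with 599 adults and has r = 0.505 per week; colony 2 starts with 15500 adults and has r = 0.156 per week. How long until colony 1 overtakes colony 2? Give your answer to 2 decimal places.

9.32 weeks

Set 599·e^(0.505t) = 15500·e^(0.156t).
e^((0.505 − 0.156)t) = 15500/599 → e^(0.349·t) = 25.876.
0.349·t = ln(25.876) = 3.2533, so t = 3.2533/0.349 = 9.3219.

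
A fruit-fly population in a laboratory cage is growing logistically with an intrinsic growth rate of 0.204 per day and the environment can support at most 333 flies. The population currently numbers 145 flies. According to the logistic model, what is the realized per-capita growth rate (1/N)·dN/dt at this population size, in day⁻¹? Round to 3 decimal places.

0.115 per day

(1/N)·dN/dt = r(1 − N/K) = 0.204 × (1 − 145/333).
= 0.204 × 0.56456 = 0.11517.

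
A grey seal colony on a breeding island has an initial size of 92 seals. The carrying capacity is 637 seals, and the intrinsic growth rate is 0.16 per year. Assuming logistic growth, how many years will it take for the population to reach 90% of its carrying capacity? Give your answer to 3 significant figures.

24.9 years

A = (K − N₀)/N₀ = (637 − 92)/92 = 5.9239.
Solve 637/(1 + 5.9239·e^(−0.16t)) = 573.3: 1 + 5.9239·e^(−0.16t) = 1.1111, so e^(−0.16t) = 0.0187564.
−0.16·t = ln(0.0187564) = -3.9762, so t = 3.9762/0.16 = 24.851.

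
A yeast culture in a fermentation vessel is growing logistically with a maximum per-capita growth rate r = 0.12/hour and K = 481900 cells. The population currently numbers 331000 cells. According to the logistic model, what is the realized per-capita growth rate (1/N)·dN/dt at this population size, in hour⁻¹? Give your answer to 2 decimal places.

0.04 per hour

(1/N)·dN/dt = r(1 − N/K) = 0.12 × (1 − 331000/481900).
= 0.12 × 0.31314 = 0.037576.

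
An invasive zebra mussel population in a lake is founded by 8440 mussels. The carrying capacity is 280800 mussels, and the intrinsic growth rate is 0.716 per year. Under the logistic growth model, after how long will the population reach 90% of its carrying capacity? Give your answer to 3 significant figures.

A = (K − N₀)/N₀ = (280800 − 8440)/8440 = 32.27.
Solve 280800/(1 + 32.27·e^(−0.716t)) = 252720: 1 + 32.27·e^(−0.716t) = 1.1111, so e^(−0.716t) = 0.00344316.
−0.716·t = ln(0.00344316) = -5.6714, so t = 5.6714/0.716 = 7.9209.

7.92 years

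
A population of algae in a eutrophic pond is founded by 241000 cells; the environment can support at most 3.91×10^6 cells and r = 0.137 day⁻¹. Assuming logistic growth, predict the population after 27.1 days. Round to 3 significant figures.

2850000 cells

A = (K − N₀)/N₀ = (3.91×10^6 − 241000)/241000 = 15.224.
N(t) = K/(1 + A·e^(−rt)) = 3.91×10^6/(1 + 15.224×e^(−0.137×27.1)).
e^(−3.713) = 0.024412; denominator = 1 + 15.224×0.024412 = 1.3716.
N = 3.91×10^6/1.3716 = 2.850597×10^6.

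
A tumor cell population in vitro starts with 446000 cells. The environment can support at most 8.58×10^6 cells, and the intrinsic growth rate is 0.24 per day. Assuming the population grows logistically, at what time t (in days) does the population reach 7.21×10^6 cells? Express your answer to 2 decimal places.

19.02 days

A = (K − N₀)/N₀ = (8.58×10^6 − 446000)/446000 = 18.238.
Solve 8.58×10^6/(1 + 18.238·e^(−0.24t)) = 7.21×10^6: 1 + 18.238·e^(−0.24t) = 1.19, so e^(−0.24t) = 0.0104188.
−0.24·t = ln(0.0104188) = -4.5641, so t = 4.5641/0.24 = 19.017.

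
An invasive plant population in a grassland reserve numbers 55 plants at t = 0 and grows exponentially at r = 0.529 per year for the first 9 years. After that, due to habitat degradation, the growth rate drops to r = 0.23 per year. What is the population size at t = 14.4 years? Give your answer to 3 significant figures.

22300 plants

Phase 1: N(9) = 55·e^(0.529×9) = 55·e^4.761 = 6427.45.
Phase 2 runs for 14.4 − 9 = 5.4 years at r = 0.23.
N(14.4) = 6427.45·e^(0.23×5.4) = 6427.45·e^1.242 = 22255.2.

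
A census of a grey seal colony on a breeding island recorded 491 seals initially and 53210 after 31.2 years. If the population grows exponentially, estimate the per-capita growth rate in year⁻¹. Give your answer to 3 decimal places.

0.150 per year

From N(t) = N₀·e^(rt): e^(r·31.2) = 53210/491 = 108.37.
r·31.2 = ln(108.37) = 4.6856, so r = 4.6856/31.2 = 0.15018.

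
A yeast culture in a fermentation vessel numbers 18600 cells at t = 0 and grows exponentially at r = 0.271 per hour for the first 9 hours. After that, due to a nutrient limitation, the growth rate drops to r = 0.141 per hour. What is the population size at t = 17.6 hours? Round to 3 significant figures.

717000 cells

Phase 1: N(9) = 18600·e^(0.271×9) = 18600·e^2.439 = 213185.
Phase 2 runs for 17.6 − 9 = 8.6 hours at r = 0.141.
N(17.6) = 213185·e^(0.141×8.6) = 213185·e^1.213 = 716775.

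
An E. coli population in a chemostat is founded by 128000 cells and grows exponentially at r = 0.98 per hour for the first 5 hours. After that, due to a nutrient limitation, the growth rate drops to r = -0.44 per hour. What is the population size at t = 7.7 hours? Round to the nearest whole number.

5239756 cells

Phase 1: N(5) = 128000·e^(0.98×5) = 128000·e^4.9 = 1.718909×10^7.
Phase 2 runs for 7.7 − 5 = 2.7 hours at r = -0.44.
N(7.7) = 1.718909×10^7·e^(-0.44×2.7) = 1.718909×10^7·e^-1.188 = 5.239756×10^6.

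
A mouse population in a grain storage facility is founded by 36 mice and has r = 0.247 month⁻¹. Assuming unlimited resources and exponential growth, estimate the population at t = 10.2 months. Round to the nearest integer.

N(t) = N₀·e^(rt) = 36 × e^(0.247×10.2) = 36 × e^2.519.
e^2.519 ≈ 12.421, so N ≈ 36 × 12.421 = 447.161.

447 mice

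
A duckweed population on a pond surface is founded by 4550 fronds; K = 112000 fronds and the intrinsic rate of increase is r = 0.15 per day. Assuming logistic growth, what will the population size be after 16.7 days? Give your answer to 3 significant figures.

A = (K − N₀)/N₀ = (112000 − 4550)/4550 = 23.615.
N(t) = K/(1 + A·e^(−rt)) = 112000/(1 + 23.615×e^(−0.15×16.7)).
e^(−2.505) = 0.081676; denominator = 1 + 23.615×0.081676 = 2.9288.
N = 112000/2.9288 = 38240.9.

38200 fronds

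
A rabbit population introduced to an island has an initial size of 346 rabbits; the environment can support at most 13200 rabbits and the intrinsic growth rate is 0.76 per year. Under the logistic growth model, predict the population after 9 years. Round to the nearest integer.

A = (K − N₀)/N₀ = (13200 − 346)/346 = 37.15.
N(t) = K/(1 + A·e^(−rt)) = 13200/(1 + 37.15×e^(−0.76×9)).
e^(−6.84) = 0.0010701; denominator = 1 + 37.15×0.0010701 = 1.0398.
N = 13200/1.0398 = 12695.3.

12695 rabbits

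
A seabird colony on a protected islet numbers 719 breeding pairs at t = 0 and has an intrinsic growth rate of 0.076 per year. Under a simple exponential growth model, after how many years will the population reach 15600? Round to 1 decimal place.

Set N₀·e^(rt) = 15600: e^(0.076·t) = 15600/719 = 21.697.
0.076·t = ln(21.697) = 3.0772, so t = 3.0772/0.076 = 40.489.

40.5 years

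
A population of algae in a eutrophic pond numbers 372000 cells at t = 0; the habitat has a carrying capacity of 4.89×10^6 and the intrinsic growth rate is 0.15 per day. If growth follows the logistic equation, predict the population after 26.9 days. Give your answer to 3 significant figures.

A = (K − N₀)/N₀ = (4.89×10^6 − 372000)/372000 = 12.145.
N(t) = K/(1 + A·e^(−rt)) = 4.89×10^6/(1 + 12.145×e^(−0.15×26.9)).
e^(−4.035) = 0.017686; denominator = 1 + 12.145×0.017686 = 1.2148.
N = 4.89×10^6/1.2148 = 4.025369×10^6.

4030000 cells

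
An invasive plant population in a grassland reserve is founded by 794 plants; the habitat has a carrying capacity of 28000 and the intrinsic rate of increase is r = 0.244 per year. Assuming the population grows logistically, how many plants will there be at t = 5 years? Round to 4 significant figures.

2519 plants

A = (K − N₀)/N₀ = (28000 − 794)/794 = 34.264.
N(t) = K/(1 + A·e^(−rt)) = 28000/(1 + 34.264×e^(−0.244×5)).
e^(−1.22) = 0.29523; denominator = 1 + 34.264×0.29523 = 11.116.
N = 28000/11.116 = 2518.91.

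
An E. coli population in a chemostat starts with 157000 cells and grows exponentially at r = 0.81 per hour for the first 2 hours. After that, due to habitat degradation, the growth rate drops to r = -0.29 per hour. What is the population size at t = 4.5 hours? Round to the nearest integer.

Phase 1: N(2) = 157000·e^(0.81×2) = 157000·e^1.62 = 793335.
Phase 2 runs for 4.5 − 2 = 2.5 hours at r = -0.29.
N(4.5) = 793335·e^(-0.29×2.5) = 793335·e^-0.725 = 384232.

384232 cells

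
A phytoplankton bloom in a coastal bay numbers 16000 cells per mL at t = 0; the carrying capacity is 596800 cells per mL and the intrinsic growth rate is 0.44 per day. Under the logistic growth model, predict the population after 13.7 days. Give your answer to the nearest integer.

548785 cells per mL

A = (K − N₀)/N₀ = (596800 − 16000)/16000 = 36.3.
N(t) = K/(1 + A·e^(−rt)) = 596800/(1 + 36.3×e^(−0.44×13.7)).
e^(−6.028) = 0.0024103; denominator = 1 + 36.3×0.0024103 = 1.0875.
N = 596800/1.0875 = 548785.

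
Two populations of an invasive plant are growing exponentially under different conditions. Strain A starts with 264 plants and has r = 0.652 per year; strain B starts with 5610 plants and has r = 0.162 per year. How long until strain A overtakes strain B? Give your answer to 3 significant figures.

6.24 years

Set 264·e^(0.652t) = 5610·e^(0.162t).
e^((0.652 − 0.162)t) = 5610/264 → e^(0.49·t) = 21.25.
0.49·t = ln(21.25) = 3.0564, so t = 3.0564/0.49 = 6.2375.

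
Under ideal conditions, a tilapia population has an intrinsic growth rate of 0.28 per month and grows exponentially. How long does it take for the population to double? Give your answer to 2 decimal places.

Doubling time t_d = ln(2)/r = 0.6931/0.28 = 2.4755.

2.48 months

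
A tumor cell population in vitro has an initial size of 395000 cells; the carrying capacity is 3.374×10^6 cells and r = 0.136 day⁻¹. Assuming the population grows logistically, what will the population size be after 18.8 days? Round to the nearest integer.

2128863 cells

A = (K − N₀)/N₀ = (3.374×10^6 − 395000)/395000 = 7.5418.
N(t) = K/(1 + A·e^(−rt)) = 3.374×10^6/(1 + 7.5418×e^(−0.136×18.8)).
e^(−2.557) = 0.077553; denominator = 1 + 7.5418×0.077553 = 1.5849.
N = 3.374×10^6/1.5849 = 2.128863×10^6.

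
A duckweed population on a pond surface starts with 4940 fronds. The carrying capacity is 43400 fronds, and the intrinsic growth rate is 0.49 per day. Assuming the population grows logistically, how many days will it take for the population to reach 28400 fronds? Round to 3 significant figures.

A = (K − N₀)/N₀ = (43400 − 4940)/4940 = 7.7854.
Solve 43400/(1 + 7.7854·e^(−0.49t)) = 28400: 1 + 7.7854·e^(−0.49t) = 1.5282, so e^(−0.49t) = 0.0678407.
−0.49·t = ln(0.0678407) = -2.6906, so t = 2.6906/0.49 = 5.491.

5.49 days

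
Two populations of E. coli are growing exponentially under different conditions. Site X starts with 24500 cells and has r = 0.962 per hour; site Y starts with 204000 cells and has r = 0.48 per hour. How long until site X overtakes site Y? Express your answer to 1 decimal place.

Set 24500·e^(0.962t) = 204000·e^(0.48t).
e^((0.962 − 0.48)t) = 204000/24500 → e^(0.482·t) = 8.3265.
0.482·t = ln(8.3265) = 2.1194, so t = 2.1194/0.482 = 4.3972.

4.4 hours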